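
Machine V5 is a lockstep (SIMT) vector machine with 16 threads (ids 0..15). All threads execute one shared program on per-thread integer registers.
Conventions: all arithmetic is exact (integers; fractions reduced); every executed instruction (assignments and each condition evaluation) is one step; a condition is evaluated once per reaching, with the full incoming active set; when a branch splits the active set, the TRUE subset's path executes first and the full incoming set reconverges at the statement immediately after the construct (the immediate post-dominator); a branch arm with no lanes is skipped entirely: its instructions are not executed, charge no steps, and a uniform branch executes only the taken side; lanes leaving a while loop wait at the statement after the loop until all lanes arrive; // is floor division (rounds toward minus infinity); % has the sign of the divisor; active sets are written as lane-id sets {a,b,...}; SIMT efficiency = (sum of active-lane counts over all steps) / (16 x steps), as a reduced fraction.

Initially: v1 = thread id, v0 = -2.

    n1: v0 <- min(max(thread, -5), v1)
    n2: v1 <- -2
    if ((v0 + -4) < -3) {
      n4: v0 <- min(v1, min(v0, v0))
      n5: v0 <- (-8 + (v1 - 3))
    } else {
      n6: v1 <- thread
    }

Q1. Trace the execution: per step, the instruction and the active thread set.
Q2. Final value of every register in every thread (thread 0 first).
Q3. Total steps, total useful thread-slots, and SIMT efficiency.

step 0: v0 <- min(max(thread, -5), v1) {0,1,2,3,4,5,6,7,8,9,10,11,12,13,14,15}
step 1: v1 <- -2                     {0,1,2,3,4,5,6,7,8,9,10,11,12,13,14,15}
step 2: eval ((v0 + -4) < -3)        {0,1,2,3,4,5,6,7,8,9,10,11,12,13,14,15}
step 3: v0 <- min(v1, min(v0, v0))   {0}
step 4: v0 <- (-8 + (v1 - 3))        {0}
step 5: v1 <- thread                 {1,2,3,4,5,6,7,8,9,10,11,12,13,14,15}

Answer: 6 steps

v1: -2,1,2,3,4,5,6,7,8,9,10,11,12,13,14,15
v0: -13,1,2,3,4,5,6,7,8,9,10,11,12,13,14,15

steps = 6; useful = 65; efficiency = 65/96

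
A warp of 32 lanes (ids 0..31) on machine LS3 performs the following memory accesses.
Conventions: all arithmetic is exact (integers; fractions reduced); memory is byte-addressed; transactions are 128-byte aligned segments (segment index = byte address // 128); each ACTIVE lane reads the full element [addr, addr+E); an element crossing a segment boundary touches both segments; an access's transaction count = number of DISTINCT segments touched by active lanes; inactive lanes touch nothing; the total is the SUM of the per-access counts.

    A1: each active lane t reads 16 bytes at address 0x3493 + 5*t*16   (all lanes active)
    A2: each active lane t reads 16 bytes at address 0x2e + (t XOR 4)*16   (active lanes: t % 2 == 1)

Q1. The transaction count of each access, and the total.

A1: 20 transactions
A2: 5 transactions

Answer: 20,5; total 25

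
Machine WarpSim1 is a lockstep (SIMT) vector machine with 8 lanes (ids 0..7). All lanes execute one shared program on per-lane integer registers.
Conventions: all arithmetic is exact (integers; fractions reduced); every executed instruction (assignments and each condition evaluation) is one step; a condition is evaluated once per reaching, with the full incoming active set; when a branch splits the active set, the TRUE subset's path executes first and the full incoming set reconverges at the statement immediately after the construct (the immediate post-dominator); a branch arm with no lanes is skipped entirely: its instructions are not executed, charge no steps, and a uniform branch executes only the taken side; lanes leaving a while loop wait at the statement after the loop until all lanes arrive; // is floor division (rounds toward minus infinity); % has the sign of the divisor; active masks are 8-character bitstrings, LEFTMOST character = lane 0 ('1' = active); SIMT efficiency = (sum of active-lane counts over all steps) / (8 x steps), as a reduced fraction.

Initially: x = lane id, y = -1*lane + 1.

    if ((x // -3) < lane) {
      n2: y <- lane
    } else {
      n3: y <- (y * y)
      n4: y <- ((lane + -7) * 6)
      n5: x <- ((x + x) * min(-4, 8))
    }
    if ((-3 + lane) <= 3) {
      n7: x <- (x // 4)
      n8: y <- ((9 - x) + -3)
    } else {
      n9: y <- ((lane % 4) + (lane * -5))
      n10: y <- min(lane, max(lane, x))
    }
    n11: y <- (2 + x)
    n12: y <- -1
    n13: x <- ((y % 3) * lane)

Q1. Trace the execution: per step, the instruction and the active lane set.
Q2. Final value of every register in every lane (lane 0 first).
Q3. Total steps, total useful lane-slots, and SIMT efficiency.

step 0: eval ((x // -3) < lane)      11111111
step 1: y <- lane                    01111111
step 2: y <- (y * y)                 10000000
step 3: y <- ((lane + -7) * 6)       10000000
step 4: x <- ((x + x) * min(-4, 8))  10000000
step 5: eval ((-3 + lane) <= 3)      11111111
step 6: x <- (x // 4)                11111110
step 7: y <- ((9 - x) + -3)          11111110
step 8: y <- ((lane % 4) + (lane * -5)) 00000001
step 9: y <- min(lane, max(lane, x)) 00000001
step 10: y <- (2 + x)                 11111111
step 11: y <- -1                      11111111
step 12: x <- ((y % 3) * lane)        11111111

Answer: 13 steps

x: 0,2,4,6,8,10,12,14
y: -1,-1,-1,-1,-1,-1,-1,-1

steps = 13; useful = 66; efficiency = 66/104 = 33/52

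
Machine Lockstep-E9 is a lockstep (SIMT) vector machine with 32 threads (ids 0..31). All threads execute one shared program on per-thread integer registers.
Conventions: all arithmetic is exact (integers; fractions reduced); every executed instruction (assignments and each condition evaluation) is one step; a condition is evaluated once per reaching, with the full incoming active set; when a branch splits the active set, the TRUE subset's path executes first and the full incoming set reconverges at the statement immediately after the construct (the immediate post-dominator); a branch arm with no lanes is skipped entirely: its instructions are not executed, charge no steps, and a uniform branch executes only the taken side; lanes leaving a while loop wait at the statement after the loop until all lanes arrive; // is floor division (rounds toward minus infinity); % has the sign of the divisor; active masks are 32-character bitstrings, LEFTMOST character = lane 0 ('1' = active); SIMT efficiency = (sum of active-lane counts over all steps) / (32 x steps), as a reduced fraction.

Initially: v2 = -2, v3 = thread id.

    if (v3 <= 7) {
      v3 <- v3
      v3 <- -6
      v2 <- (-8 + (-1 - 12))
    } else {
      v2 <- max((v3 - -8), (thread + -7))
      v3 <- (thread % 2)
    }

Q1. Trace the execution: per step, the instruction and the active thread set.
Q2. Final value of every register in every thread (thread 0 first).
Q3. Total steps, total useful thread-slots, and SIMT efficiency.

step 0: eval (v3 <= 7)               11111111111111111111111111111111
step 1: v3 <- v3                     11111111000000000000000000000000
step 2: v3 <- -6                     11111111000000000000000000000000
step 3: v2 <- (-8 + (-1 - 12))       11111111000000000000000000000000
step 4: v2 <- max((v3 - -8), (thread + -7)) 00000000111111111111111111111111
step 5: v3 <- (thread % 2)           00000000111111111111111111111111

Answer: 6 steps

v2: -21,-21,-21,-21,-21,-21,-21,-21,16,17,18,19,20,21,22,23,24,25,26,27,28,29,30,31,32,33,34,35,36,37,38,39
v3: -6,-6,-6,-6,-6,-6,-6,-6,0,1,0,1,0,1,0,1,0,1,0,1,0,1,0,1,0,1,0,1,0,1,0,1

steps = 6; useful = 104; efficiency = 104/192 = 13/24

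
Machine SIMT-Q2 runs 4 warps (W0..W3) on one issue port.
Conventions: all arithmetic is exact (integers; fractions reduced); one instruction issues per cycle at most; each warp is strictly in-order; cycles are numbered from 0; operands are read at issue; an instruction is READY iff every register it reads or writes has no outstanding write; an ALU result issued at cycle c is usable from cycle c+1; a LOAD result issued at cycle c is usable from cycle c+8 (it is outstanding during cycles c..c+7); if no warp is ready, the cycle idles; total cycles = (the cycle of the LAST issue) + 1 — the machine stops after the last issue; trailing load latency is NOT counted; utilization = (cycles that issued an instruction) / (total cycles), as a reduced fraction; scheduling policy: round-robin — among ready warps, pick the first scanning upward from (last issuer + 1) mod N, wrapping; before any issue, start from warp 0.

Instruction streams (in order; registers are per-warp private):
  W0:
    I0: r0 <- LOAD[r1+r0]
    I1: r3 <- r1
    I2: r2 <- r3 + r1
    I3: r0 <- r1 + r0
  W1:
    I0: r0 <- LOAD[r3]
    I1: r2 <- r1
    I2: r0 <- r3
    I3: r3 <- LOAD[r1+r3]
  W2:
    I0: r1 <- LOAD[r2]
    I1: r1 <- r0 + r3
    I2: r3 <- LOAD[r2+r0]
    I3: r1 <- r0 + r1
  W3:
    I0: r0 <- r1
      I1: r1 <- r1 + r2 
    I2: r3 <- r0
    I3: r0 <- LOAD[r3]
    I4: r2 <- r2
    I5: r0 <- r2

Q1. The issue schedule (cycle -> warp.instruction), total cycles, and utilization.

cycle 0: W0.I0
cycle 1: W1.I0
cycle 2: W2.I0
cycle 3: W3.I0
cycle 4: W0.I1
cycle 5: W1.I1
cycle 6: W3.I1
cycle 7: W0.I2
cycle 8: W3.I2
cycle 9: W0.I3
cycle 10: W1.I2
cycle 11: W2.I1
cycle 12: W3.I3
cycle 13: W1.I3
cycle 14: W2.I2
cycle 15: W3.I4
cycle 16: W2.I3
cycle 17: idle
cycle 18: idle
cycle 19: idle
cycle 20: W3.I5

Answer: 21 cycles, utilization 6/7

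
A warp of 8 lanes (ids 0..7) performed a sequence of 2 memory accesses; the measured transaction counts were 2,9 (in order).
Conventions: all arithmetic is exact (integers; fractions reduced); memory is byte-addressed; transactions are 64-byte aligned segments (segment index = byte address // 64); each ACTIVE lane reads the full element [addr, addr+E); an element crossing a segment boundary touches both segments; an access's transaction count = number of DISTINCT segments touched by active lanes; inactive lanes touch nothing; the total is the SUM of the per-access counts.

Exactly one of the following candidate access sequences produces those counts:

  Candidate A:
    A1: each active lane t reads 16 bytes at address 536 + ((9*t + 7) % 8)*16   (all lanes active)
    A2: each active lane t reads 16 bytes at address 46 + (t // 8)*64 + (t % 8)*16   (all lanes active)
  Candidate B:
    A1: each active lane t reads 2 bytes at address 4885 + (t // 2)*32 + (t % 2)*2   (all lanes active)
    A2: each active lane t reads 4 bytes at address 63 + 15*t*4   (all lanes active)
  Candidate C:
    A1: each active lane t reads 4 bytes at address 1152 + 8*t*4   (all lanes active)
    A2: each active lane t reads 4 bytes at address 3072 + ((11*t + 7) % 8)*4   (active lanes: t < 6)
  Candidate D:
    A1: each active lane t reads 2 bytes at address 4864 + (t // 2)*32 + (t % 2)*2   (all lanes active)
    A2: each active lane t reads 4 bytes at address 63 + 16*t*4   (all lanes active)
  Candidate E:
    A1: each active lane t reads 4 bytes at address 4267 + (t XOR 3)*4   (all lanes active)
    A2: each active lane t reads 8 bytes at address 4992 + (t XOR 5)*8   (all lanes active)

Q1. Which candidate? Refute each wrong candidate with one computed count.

A: A1 gives 3 transactions, not 2
B: A2 gives 8 transactions, not 9
C: A1 gives 4 transactions, not 2
E: A2 gives 1 transaction, not 9
D: all counts match (2,9)

Answer: D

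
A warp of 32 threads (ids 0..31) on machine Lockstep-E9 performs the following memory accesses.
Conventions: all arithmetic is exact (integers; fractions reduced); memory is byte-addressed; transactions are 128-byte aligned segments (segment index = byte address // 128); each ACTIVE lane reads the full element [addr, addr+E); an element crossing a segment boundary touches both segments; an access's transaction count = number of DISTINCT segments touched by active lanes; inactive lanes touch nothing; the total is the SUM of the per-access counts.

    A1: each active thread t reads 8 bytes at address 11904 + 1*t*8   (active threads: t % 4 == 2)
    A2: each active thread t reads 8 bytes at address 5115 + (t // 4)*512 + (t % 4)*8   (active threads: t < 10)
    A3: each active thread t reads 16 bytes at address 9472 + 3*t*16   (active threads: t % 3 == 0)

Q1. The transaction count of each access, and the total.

A1: 2 transactions
A2: 6 transactions
A3: 11 transactions

Answer: 2,6,11; total 19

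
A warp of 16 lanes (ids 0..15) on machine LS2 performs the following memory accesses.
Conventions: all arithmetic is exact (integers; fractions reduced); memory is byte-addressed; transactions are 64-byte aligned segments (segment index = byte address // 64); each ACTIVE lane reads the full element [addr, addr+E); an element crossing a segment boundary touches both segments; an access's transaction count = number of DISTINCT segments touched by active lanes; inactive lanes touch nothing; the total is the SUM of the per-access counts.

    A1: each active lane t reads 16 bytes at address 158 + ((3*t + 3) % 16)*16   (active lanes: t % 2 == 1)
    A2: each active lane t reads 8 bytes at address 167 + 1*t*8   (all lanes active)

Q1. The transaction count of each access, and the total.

A1: 5 transactions
A2: 3 transactions

Answer: 5,3; total 8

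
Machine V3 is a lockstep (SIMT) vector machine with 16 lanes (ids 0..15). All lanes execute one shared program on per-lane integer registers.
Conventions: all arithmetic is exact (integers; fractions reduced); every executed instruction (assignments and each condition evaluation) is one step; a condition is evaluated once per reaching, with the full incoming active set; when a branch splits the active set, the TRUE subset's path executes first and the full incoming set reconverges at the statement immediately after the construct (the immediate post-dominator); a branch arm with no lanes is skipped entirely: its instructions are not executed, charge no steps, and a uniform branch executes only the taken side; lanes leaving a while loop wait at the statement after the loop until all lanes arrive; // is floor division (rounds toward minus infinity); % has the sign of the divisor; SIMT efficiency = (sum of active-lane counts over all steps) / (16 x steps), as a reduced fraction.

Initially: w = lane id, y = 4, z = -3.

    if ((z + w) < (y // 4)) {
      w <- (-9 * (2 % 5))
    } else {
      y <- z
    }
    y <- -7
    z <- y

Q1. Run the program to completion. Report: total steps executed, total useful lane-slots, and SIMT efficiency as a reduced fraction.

Answer: 5 steps, 64 useful, 4/5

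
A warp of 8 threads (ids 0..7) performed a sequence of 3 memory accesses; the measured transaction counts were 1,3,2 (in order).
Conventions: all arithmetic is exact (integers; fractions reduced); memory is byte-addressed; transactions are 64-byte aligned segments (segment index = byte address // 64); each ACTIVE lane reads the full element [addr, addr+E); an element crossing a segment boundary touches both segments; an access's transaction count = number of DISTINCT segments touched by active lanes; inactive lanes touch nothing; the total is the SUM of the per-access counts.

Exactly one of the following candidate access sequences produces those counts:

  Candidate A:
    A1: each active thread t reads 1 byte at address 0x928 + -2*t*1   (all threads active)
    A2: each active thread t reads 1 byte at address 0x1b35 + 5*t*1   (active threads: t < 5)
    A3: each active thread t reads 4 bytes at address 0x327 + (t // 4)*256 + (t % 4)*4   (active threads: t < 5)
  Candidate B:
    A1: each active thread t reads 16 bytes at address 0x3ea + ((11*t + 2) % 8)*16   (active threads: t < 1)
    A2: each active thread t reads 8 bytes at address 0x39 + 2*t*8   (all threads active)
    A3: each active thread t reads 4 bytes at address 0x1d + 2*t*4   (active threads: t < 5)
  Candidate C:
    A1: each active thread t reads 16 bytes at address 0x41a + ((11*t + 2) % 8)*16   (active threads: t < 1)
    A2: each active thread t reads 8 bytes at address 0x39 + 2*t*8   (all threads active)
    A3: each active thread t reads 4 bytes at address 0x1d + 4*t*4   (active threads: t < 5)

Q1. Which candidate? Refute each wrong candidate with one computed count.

A: A2 gives 2 transactions, not 3
C: A1 gives 2 transactions, not 1
B: all counts match (1,3,2)

Answer: B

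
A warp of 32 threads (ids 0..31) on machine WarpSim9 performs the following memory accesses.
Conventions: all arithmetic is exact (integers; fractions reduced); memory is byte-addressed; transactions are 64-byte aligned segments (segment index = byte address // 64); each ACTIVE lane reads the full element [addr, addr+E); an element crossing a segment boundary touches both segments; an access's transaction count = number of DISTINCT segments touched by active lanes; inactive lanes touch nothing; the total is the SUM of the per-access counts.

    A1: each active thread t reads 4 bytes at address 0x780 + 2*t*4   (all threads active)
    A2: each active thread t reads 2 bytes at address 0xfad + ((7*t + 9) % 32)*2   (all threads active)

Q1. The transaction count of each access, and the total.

A1: 4 transactions
A2: 2 transactions

Answer: 4,2; total 6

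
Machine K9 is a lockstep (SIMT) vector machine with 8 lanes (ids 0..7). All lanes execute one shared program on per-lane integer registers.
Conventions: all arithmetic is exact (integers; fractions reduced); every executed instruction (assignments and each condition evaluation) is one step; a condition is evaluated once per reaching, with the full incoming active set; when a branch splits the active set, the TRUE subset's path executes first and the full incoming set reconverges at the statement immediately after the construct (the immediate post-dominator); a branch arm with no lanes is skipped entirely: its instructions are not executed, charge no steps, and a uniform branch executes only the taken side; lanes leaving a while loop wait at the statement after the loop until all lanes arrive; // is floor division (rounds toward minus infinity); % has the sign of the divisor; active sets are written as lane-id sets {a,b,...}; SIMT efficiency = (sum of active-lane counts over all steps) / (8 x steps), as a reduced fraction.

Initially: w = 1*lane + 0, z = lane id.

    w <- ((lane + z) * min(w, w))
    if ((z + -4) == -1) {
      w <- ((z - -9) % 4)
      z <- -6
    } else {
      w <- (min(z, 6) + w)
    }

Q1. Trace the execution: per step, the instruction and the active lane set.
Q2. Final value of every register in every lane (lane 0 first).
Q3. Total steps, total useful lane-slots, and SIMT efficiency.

step 0: w <- ((lane + z) * min(w, w)) {0,1,2,3,4,5,6,7}
step 1: eval ((z + -4) == -1)        {0,1,2,3,4,5,6,7}
step 2: w <- ((z - -9) % 4)          {3}
step 3: z <- -6                      {3}
step 4: w <- (min(z, 6) + w)         {0,1,2,4,5,6,7}

Answer: 5 steps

w: 0,3,10,0,36,55,78,104
z: 0,1,2,-6,4,5,6,7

steps = 5; useful = 25; efficiency = 25/40 = 5/8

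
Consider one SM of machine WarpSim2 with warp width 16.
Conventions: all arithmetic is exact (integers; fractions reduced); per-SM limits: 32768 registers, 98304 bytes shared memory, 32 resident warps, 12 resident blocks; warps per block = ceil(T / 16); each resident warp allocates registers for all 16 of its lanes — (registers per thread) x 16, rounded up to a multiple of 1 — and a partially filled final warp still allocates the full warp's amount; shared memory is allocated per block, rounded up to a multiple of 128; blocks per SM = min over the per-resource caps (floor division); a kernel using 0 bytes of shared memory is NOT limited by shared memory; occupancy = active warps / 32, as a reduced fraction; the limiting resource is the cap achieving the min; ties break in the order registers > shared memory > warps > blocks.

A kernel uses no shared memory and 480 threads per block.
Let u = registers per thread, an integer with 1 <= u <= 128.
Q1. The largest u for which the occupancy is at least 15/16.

Answer: u = 68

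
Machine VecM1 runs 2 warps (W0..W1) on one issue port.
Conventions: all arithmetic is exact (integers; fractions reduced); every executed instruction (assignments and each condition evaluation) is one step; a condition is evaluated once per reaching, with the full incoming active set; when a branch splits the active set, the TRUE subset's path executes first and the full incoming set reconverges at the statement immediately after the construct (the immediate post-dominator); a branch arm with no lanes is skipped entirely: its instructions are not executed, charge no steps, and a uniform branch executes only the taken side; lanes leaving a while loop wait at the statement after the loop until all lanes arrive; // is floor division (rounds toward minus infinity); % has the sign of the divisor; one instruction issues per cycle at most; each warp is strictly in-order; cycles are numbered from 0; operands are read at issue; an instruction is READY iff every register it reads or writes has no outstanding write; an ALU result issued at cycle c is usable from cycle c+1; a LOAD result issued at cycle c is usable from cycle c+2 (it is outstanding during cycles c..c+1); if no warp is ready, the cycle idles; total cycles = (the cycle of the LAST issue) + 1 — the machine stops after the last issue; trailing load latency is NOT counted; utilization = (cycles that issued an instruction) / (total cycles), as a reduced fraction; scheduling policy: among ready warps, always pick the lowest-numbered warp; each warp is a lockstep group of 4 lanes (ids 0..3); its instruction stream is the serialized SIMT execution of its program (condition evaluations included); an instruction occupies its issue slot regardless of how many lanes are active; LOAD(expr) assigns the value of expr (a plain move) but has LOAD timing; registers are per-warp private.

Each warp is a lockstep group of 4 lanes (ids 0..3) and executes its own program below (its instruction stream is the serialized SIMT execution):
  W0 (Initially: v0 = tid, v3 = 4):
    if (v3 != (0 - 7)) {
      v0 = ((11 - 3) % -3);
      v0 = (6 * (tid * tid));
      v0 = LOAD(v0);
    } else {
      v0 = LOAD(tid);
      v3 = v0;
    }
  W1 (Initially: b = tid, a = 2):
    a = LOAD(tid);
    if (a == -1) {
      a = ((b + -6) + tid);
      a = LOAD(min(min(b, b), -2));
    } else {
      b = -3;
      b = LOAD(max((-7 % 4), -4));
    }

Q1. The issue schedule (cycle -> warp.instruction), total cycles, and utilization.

cycle 0: W0.I0
cycle 1: W0.I1
cycle 2: W0.I2
cycle 3: W0.I3
cycle 4: W1.I0
cycle 5: idle
cycle 6: W1.I1
cycle 7: W1.I2
cycle 8: W1.I3

Answer: 9 cycles, utilization 8/9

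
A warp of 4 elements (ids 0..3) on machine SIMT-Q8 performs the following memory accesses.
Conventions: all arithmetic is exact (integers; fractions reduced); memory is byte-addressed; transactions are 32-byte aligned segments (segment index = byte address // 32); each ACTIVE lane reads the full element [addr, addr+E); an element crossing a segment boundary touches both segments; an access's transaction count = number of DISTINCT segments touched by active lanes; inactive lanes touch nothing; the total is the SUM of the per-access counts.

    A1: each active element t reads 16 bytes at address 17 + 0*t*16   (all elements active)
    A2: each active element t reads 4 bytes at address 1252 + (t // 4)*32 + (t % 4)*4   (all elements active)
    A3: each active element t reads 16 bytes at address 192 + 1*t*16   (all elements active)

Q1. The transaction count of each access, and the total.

A1: 2 transactions
A2: 1 transaction
A3: 2 transactions

Answer: 2,1,2; total 5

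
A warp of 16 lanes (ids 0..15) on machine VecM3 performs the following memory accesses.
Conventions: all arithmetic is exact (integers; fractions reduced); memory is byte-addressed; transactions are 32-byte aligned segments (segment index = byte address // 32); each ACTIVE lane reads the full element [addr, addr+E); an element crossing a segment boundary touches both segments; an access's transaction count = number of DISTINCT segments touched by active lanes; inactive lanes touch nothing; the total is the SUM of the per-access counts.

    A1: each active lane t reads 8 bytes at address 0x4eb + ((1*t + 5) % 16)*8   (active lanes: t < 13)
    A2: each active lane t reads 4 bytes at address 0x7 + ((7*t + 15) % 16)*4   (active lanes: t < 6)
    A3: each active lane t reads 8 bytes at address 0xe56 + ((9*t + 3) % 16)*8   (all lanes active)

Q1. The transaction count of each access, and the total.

A1: 5 transactions
A2: 3 transactions
A3: 5 transactions

Answer: 5,3,5; total 13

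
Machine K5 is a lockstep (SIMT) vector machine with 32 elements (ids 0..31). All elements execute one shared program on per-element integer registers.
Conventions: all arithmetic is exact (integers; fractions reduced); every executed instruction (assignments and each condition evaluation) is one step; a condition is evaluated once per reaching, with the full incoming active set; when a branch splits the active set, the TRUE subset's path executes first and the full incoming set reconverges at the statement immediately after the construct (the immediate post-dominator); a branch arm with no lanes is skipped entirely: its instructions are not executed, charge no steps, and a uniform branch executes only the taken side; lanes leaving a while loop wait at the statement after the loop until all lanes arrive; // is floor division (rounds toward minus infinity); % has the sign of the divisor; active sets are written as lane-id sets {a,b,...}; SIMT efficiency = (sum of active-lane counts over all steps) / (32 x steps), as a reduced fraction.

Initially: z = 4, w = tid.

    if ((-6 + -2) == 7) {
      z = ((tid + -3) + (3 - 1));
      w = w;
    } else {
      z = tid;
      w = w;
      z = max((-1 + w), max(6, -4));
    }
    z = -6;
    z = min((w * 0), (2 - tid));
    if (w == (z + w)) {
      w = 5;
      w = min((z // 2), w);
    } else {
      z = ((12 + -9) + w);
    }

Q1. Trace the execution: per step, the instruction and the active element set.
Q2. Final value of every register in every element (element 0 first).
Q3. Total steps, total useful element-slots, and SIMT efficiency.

step 0: eval ((-6 + -2) == 7)        {0,1,2,3,4,5,6,7,8,9,10,11,12,13,14,15,16,17,18,19,20,21,22,23,24,25,26,27,28,29,30,31}
step 1: z <- tid                     {0,1,2,3,4,5,6,7,8,9,10,11,12,13,14,15,16,17,18,19,20,21,22,23,24,25,26,27,28,29,30,31}
step 2: w <- w                       {0,1,2,3,4,5,6,7,8,9,10,11,12,13,14,15,16,17,18,19,20,21,22,23,24,25,26,27,28,29,30,31}
step 3: z <- max((-1 + w), max(6, -4)) {0,1,2,3,4,5,6,7,8,9,10,11,12,13,14,15,16,17,18,19,20,21,22,23,24,25,26,27,28,29,30,31}
step 4: z <- -6                      {0,1,2,3,4,5,6,7,8,9,10,11,12,13,14,15,16,17,18,19,20,21,22,23,24,25,26,27,28,29,30,31}
step 5: z <- min((w * 0), (2 - tid)) {0,1,2,3,4,5,6,7,8,9,10,11,12,13,14,15,16,17,18,19,20,21,22,23,24,25,26,27,28,29,30,31}
step 6: eval (w == (z + w))          {0,1,2,3,4,5,6,7,8,9,10,11,12,13,14,15,16,17,18,19,20,21,22,23,24,25,26,27,28,29,30,31}
step 7: w <- 5                       {0,1,2}
step 8: w <- min((z // 2), w)        {0,1,2}
step 9: z <- ((12 + -9) + w)         {3,4,5,6,7,8,9,10,11,12,13,14,15,16,17,18,19,20,21,22,23,24,25,26,27,28,29,30,31}

Answer: 10 steps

z: 0,0,0,6,7,8,9,10,11,12,13,14,15,16,17,18,19,20,21,22,23,24,25,26,27,28,29,30,31,32,33,34
w: 0,0,0,3,4,5,6,7,8,9,10,11,12,13,14,15,16,17,18,19,20,21,22,23,24,25,26,27,28,29,30,31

steps = 10; useful = 259; efficiency = 259/320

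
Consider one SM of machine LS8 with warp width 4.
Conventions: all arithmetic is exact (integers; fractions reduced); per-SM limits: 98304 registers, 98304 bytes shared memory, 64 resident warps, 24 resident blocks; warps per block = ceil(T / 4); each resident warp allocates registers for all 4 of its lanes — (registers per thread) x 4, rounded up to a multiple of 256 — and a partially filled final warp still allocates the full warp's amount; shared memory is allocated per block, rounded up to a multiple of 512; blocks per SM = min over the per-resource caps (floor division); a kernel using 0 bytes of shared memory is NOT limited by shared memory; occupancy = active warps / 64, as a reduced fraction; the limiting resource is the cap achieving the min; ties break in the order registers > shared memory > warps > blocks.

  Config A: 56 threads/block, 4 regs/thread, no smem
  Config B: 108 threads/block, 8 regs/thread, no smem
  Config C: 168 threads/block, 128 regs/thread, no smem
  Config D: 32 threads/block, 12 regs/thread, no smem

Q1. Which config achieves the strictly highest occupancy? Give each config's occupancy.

occupancies: A 7/8, B 27/32, C 21/32, D 1

Answer: D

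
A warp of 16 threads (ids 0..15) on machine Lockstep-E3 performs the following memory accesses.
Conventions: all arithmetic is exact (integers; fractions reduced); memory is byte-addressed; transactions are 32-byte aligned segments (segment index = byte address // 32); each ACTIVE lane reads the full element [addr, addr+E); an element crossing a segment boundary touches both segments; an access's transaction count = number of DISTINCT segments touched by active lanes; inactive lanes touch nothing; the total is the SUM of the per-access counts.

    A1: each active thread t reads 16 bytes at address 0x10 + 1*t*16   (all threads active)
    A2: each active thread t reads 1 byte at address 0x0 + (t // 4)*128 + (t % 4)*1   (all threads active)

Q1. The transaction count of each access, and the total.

A1: 9 transactions
A2: 4 transactions

Answer: 9,4; total 13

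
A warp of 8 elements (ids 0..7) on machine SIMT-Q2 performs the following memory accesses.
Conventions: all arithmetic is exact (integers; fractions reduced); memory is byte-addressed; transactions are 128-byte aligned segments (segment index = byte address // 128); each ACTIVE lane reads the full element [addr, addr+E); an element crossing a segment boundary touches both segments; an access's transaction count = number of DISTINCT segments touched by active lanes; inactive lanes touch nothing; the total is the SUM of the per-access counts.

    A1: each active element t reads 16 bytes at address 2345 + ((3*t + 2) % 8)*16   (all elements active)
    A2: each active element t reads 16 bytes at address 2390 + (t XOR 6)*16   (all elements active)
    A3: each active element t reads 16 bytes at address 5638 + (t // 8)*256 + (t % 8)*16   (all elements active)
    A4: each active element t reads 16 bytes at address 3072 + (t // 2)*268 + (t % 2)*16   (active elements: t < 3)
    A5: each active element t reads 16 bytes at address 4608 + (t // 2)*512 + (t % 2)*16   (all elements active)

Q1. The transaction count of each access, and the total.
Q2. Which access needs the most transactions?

A1: 2 transactions
A2: 2 transactions
A3: 2 transactions
A4: 2 transactions
A5: 4 transactions

Answer: 2,2,2,2,4; total 12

Answer: A5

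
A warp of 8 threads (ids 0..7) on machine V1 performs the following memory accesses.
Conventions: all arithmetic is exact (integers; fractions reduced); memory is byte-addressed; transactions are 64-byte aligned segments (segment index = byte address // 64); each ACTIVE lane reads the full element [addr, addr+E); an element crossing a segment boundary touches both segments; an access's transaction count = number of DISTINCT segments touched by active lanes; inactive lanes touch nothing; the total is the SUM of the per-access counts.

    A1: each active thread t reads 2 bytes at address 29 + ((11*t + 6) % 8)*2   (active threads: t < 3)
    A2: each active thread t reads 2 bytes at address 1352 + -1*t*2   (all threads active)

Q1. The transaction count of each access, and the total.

A1: 1 transaction
A2: 2 transactions

Answer: 1,2; total 3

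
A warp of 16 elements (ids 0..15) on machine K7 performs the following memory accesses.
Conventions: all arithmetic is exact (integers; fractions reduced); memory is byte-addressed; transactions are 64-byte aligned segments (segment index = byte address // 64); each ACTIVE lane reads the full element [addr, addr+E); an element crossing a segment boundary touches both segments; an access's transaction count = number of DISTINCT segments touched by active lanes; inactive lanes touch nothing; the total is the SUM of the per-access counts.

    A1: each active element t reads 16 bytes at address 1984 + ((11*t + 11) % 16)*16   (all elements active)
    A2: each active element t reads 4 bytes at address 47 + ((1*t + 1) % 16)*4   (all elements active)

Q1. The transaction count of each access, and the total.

A1: 4 transactions
A2: 2 transactions

Answer: 4,2; total 6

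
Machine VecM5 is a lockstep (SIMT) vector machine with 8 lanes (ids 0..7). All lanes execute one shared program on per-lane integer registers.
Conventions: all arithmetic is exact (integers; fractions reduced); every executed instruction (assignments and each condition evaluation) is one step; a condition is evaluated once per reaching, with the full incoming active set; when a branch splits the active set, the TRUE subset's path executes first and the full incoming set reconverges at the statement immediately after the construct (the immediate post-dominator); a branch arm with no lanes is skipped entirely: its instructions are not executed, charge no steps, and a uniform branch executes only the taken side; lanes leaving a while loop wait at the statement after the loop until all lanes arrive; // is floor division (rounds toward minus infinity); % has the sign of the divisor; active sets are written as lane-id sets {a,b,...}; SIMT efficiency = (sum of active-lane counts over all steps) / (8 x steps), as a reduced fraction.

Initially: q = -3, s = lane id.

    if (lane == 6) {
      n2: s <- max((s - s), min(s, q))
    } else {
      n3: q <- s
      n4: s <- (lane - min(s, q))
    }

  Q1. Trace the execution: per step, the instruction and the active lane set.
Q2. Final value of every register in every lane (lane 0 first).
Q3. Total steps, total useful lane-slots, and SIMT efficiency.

step 0: eval (lane == 6)             {0,1,2,3,4,5,6,7}
step 1: s <- max((s - s), min(s, q)) {6}
step 2: q <- s                       {0,1,2,3,4,5,7}
step 3: s <- (lane - min(s, q))      {0,1,2,3,4,5,7}

Answer: 4 steps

q: 0,1,2,3,4,5,-3,7
s: 0,0,0,0,0,0,0,0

steps = 4; useful = 23; efficiency = 23/32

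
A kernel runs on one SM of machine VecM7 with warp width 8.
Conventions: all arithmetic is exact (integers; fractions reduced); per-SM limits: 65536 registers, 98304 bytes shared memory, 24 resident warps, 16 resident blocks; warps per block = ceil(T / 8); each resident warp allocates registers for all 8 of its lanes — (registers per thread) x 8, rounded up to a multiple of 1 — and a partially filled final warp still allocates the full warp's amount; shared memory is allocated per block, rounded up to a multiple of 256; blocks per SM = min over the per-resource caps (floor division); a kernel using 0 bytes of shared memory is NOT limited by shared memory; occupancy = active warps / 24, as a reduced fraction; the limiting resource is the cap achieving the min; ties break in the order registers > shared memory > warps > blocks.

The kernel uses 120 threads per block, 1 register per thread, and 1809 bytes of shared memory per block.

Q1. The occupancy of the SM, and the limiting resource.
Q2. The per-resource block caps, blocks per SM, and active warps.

Answer: occupancy 5/8, limited by warps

registers: 546 blocks
shared memory: 48 blocks
warps: 1 block
blocks: 16 blocks

Answer: 1 block, 15 active warps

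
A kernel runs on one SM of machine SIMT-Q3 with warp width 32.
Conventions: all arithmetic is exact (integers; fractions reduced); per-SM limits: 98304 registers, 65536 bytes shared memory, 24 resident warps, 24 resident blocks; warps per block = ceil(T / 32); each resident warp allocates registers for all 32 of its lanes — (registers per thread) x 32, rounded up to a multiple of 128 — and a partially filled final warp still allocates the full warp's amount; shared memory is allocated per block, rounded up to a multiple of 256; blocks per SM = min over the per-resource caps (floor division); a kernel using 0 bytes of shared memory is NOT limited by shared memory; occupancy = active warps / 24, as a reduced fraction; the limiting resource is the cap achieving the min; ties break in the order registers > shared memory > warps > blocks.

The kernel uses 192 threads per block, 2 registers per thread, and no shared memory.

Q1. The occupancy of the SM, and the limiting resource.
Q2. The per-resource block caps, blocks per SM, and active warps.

Answer: occupancy 1, limited by warps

registers: 128 blocks
shared memory: no limit (kernel uses none)
warps: 4 blocks
blocks: 24 blocks

Answer: 4 blocks, 24 active warps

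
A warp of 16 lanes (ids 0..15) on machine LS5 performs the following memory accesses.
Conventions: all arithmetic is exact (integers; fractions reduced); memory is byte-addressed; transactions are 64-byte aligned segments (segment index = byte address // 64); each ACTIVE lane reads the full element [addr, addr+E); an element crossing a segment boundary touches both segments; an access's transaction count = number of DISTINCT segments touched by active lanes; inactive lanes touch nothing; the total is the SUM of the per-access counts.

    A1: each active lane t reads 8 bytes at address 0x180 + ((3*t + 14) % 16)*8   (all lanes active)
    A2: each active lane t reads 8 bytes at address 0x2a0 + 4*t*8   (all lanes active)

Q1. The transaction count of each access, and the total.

A1: 2 transactions
A2: 9 transactions

Answer: 2,9; total 11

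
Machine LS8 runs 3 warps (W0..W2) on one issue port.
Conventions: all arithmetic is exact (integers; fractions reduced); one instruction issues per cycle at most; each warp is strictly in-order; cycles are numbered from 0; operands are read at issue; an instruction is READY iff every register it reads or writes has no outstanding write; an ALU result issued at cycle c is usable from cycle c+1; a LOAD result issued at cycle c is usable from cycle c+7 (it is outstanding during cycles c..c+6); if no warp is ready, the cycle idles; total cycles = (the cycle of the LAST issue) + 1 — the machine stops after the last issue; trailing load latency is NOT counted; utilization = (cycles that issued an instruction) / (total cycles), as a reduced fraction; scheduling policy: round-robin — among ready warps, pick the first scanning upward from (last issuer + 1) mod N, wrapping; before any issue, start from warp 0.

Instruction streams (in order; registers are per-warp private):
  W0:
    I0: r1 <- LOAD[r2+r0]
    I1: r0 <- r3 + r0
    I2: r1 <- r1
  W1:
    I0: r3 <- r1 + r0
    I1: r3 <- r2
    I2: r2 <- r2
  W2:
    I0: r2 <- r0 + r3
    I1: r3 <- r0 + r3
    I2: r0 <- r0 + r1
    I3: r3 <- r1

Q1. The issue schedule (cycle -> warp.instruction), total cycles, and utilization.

cycle 0: W0.I0
cycle 1: W1.I0
cycle 2: W2.I0
cycle 3: W0.I1
cycle 4: W1.I1
cycle 5: W2.I1
cycle 6: W1.I2
cycle 7: W2.I2
cycle 8: W0.I2
cycle 9: W2.I3

Answer: 10 cycles, utilization 1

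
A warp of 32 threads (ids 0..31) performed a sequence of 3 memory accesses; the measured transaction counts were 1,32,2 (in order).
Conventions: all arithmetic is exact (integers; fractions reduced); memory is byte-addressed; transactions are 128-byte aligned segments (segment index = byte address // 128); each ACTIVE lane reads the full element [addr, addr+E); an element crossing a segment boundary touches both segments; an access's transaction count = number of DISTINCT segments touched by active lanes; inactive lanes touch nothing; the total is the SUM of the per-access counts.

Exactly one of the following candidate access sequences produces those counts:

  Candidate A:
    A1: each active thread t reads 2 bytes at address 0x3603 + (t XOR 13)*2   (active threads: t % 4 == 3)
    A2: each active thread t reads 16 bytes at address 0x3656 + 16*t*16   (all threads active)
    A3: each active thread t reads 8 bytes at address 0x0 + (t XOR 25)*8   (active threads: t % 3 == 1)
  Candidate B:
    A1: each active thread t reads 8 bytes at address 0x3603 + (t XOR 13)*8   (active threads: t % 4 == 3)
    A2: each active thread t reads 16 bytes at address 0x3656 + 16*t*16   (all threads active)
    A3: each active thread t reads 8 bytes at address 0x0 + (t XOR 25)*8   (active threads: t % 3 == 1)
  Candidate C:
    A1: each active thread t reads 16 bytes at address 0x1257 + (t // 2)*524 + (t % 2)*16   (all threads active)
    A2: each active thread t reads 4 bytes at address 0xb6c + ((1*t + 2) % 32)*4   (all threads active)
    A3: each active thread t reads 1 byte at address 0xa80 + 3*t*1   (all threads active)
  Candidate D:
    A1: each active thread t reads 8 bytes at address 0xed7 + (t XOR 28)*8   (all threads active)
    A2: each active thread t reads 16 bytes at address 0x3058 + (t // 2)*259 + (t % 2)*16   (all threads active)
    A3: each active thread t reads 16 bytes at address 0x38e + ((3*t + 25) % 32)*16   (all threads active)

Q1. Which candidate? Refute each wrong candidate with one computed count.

B: A1 gives 2 transactions, not 1
C: A1 gives 22 transactions, not 1
D: A1 gives 3 transactions, not 1
A: all counts match (1,32,2)

Answer: A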